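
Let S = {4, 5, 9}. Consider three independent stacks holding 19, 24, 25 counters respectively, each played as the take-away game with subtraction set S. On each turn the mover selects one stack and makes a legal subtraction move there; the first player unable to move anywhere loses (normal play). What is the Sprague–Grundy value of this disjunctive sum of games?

0

All stacks use S = {4, 5, 9}:
G(0) = 0
G(1) = mex{} = 0
G(2) = mex{} = 0
G(3) = mex{} = 0
G(4) = mex{0} = 1
G(5) = mex{0,0} = 1
G(6) = mex{0,0} = 1
G(7) = mex{0,0} = 1
G(8) = mex{1,0} = 2
G(9) = mex{1,1,0} = 2
G(10) = mex{1,1,0} = 2
G(11) = mex{1,1,0} = 2
G(12) = mex{2,1,0} = 3
G(13) = mex{2,2,1} = 0
G(14) = mex{2,2,1} = 0
G(15) = mex{2,2,1} = 0
G(16) = mex{3,2,1} = 0
G(17) = mex{0,3,2} = 1
G(18) = mex{0,0,2} = 1
G(19) = mex{0,0,2} = 1
G(20) = mex{0,0,2} = 1
G(21) = mex{1,0,3} = 2
G(22) = mex{1,1,0} = 2
G(23) = mex{1,1,0} = 2
G(24) = mex{1,1,0} = 2
G(25) = mex{2,1,0} = 3
Stack A: G(19) = 1.
Stack B: G(24) = 2.
Stack C: G(25) = 3.
Combined Grundy value = 1 ⊕ 2 ⊕ 3 = 0.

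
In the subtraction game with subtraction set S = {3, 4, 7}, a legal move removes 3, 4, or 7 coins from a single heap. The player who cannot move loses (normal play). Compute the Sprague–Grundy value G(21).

n :  0  1  2  3  4  5  6  7  8  9 10 11 12 13 14 15 16 17 18 19 20 21
G :  0  0  0  1  1  1  2  2  2  3  0  0  0  1  1  1  2  2  2  3  0  0

0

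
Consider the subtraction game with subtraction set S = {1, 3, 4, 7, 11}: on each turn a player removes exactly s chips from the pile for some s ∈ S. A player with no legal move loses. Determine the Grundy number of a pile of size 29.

3

G(0) = 0
G(1) = mex{0} = 1
G(2) = mex{1} = 0
G(3) = mex{0,0} = 1
G(4) = mex{1,1,0} = 2
G(5) = mex{2,0,1} = 3
G(6) = mex{3,1,0} = 2
G(7) = mex{2,2,1,0} = 3
G(8) = mex{3,3,2,1} = 0
G(9) = mex{0,2,3,0} = 1
G(10) = mex{1,3,2,1} = 0
G(11) = mex{0,0,3,2,0} = 1
G(12) = mex{1,1,0,3,1} = 2
G(13) = mex{2,0,1,2,0} = 3
G(14) = mex{3,1,0,3,1} = 2
G(15) = mex{2,2,1,0,2} = 3
G(16) = mex{3,3,2,1,3} = 0
G(17) = mex{0,2,3,0,2} = 1
G(18) = mex{1,3,2,1,3} = 0
G(19) = mex{0,0,3,2,0} = 1
G(20) = mex{1,1,0,3,1} = 2
G(21) = mex{2,0,1,2,0} = 3
G(22) = mex{3,1,0,3,1} = 2
G(23) = mex{2,2,1,0,2} = 3
G(24) = mex{3,3,2,1,3} = 0
G(25) = mex{0,2,3,0,2} = 1
G(26) = mex{1,3,2,1,3} = 0
G(27) = mex{0,0,3,2,0} = 1
G(28) = mex{1,1,0,3,1} = 2
G(29) = mex{2,0,1,2,0} = 3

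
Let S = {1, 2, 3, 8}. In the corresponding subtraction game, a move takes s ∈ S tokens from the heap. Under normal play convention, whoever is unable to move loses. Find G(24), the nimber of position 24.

G(0) = 0
G(1) = mex{0} = 1
G(2) = mex{1,0} = 2
G(3) = mex{2,1,0} = 3
G(4) = mex{3,2,1} = 0
G(5) = mex{0,3,2} = 1
G(6) = mex{1,0,3} = 2
G(7) = mex{2,1,0} = 3
G(8) = mex{3,2,1,0} = 4
G(9) = mex{4,3,2,1} = 0
G(10) = mex{0,4,3,2} = 1
G(11) = mex{1,0,4,3} = 2
G(12) = mex{2,1,0,0} = 3
G(13) = mex{3,2,1,1} = 0
G(14) = mex{0,3,2,2} = 1
G(15) = mex{1,0,3,3} = 2
G(16) = mex{2,1,0,4} = 3
G(17) = mex{3,2,1,0} = 4
G(18) = mex{4,3,2,1} = 0
G(19) = mex{0,4,3,2} = 1
G(20) = mex{1,0,4,3} = 2
G(21) = mex{2,1,0,0} = 3
G(22) = mex{3,2,1,1} = 0
G(23) = mex{0,3,2,2} = 1
G(24) = mex{1,0,3,3} = 2

2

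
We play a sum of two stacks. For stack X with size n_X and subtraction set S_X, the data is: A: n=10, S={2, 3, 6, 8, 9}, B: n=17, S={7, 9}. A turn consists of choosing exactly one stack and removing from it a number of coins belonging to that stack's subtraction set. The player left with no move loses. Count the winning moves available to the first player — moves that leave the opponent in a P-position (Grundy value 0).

1

Stack A, S = {2, 3, 6, 8, 9}:
G(0) = 0
G(1) = mex{} = 0
G(2) = mex{0} = 1
G(3) = mex{0,0} = 1
G(4) = mex{1,0} = 2
G(5) = mex{1,1} = 0
G(6) = mex{2,1,0} = 3
G(7) = mex{0,2,0} = 1
G(8) = mex{3,0,1,0} = 2
G(9) = mex{1,3,1,0,0} = 2
G(10) = mex{2,1,2,1,0} = 3
G_A(10) = 3.
Stack B, S = {7, 9}:
n :  0  1  2  3  4  5  6  7  8  9 10 11 12 13 14 15 16 17
G :  0  0  0  0  0  0  0  1  1  1  1  1  1  1  2  2  0  0
G_B(17) = 0.
Combined Grundy value = 3 ⊕ 0 = 3.
A winning move leaves total XOR = 0, i.e. changes one component's Grundy value g to g ⊕ X where X is the current total.
Stack A: need g' = 3⊕3 = 0. Options: 10−2→G=2, 10−3→G=1, 10−6→G=2, 10−8→G=1, 10−9→G=0. Hits: 1.
Stack B: need g' = 0⊕3 = 3. Options: 17−7→G=1, 17−9→G=1. Hits: 0.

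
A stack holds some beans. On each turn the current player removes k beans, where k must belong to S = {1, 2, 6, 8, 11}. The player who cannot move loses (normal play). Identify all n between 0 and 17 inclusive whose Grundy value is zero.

n :  0  1  2  3  4  5  6  7  8  9 10 11 12 13 14 15 16 17
G :  0  1  2  0  1  2  3  0  1  2  0  1  2  3  4  5  3  0
P-positions are exactly the n with G(n) = 0.

0, 3, 7, 10, 17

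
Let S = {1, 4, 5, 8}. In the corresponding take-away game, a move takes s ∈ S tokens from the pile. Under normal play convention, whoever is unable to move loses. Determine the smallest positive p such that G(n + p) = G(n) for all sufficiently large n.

G(0) = 0
G(1) = mex{0} = 1
G(2) = mex{1} = 0
G(3) = mex{0} = 1
G(4) = mex{1,0} = 2
G(5) = mex{2,1,0} = 3
G(6) = mex{3,0,1} = 2
G(7) = mex{2,1,0} = 3
G(8) = mex{3,2,1,0} = 4
G(9) = mex{4,3,2,1} = 0
G(10) = mex{0,2,3,0} = 1
G(11) = mex{1,3,2,1} = 0
G(12) = mex{0,4,3,2} = 1
G(13) = mex{1,0,4,3} = 2
G(14) = mex{2,1,0,2} = 3
G(15) = mex{3,0,1,3} = 2
G(16) = mex{2,1,0,4} = 3
G(17) = mex{3,2,1,0} = 4
G(18) = mex{4,3,2,1} = 0
G(19) = mex{0,2,3,0} = 1
G(n+9) = G(n) holds for n = 0,…,7 (a full window of length max(S) = 8), so the sequence is purely periodic with period 9.

9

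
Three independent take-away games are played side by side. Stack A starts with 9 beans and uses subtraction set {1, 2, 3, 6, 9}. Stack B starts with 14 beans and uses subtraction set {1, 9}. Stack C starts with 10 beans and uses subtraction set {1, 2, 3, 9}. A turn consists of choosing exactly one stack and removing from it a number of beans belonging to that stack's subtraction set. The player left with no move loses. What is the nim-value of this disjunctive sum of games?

3

Stack A, S = {1, 2, 3, 6, 9}:
n : 0 1 2 3 4 5 6 7 8 9
G : 0 1 2 3 0 1 2 3 0 1
G_A(9) = 1.
Stack B, S = {1, 9}:
n :  0  1  2  3  4  5  6  7  8  9 10 11 12 13 14
G :  0  1  0  1  0  1  0  1  0  1  0  1  0  1  0
G_B(14) = 0.
Stack C, S = {1, 2, 3, 9}:
G(0) = 0
G(1) = mex{0} = 1
G(2) = mex{1,0} = 2
G(3) = mex{2,1,0} = 3
G(4) = mex{3,2,1} = 0
G(5) = mex{0,3,2} = 1
G(6) = mex{1,0,3} = 2
G(7) = mex{2,1,0} = 3
G(8) = mex{3,2,1} = 0
G(9) = mex{0,3,2,0} = 1
G(10) = mex{1,0,3,1} = 2
G_C(10) = 2.
Combined Grundy value = 1 ⊕ 0 ⊕ 2 = 3.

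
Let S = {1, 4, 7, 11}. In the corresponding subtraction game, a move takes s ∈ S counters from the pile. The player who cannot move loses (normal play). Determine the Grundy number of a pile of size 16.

4

n :  0  1  2  3  4  5  6  7  8  9 10 11 12 13 14 15 16
G :  0  1  0  1  2  0  1  2  0  1  0  1  2  3  4  3  4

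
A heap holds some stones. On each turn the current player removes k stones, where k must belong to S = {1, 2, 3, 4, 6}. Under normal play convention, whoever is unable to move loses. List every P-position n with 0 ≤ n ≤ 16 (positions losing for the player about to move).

G(0) = 0
G(1) = mex{0} = 1
G(2) = mex{1,0} = 2
G(3) = mex{2,1,0} = 3
G(4) = mex{3,2,1,0} = 4
G(5) = mex{4,3,2,1} = 0
G(6) = mex{0,4,3,2,0} = 1
G(7) = mex{1,0,4,3,1} = 2
G(8) = mex{2,1,0,4,2} = 3
G(9) = mex{3,2,1,0,3} = 4
G(10) = mex{4,3,2,1,4} = 0
G(11) = mex{0,4,3,2,0} = 1
G(12) = mex{1,0,4,3,1} = 2
G(13) = mex{2,1,0,4,2} = 3
G(14) = mex{3,2,1,0,3} = 4
G(15) = mex{4,3,2,1,4} = 0
G(16) = mex{0,4,3,2,0} = 1
P-positions are exactly the n with G(n) = 0.

0, 5, 10, 15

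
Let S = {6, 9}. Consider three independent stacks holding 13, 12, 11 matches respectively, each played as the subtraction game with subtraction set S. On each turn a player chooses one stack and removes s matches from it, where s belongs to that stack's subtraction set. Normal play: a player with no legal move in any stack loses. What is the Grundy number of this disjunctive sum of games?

1

All stacks use S = {6, 9}:
n :  0  1  2  3  4  5  6  7  8  9 10 11 12 13
G :  0  0  0  0  0  0  1  1  1  1  1  1  2  2
Stack A: G(13) = 2.
Stack B: G(12) = 2.
Stack C: G(11) = 1.
Combined Grundy value = 2 ⊕ 2 ⊕ 1 = 1.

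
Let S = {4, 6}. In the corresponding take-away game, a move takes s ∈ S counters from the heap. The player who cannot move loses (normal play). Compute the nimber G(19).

2

G(0) = 0
G(1) = mex{} = 0
G(2) = mex{} = 0
G(3) = mex{} = 0
G(4) = mex{0} = 1
G(5) = mex{0} = 1
G(6) = mex{0,0} = 1
G(7) = mex{0,0} = 1
G(8) = mex{1,0} = 2
G(9) = mex{1,0} = 2
G(10) = mex{1,1} = 0
G(11) = mex{1,1} = 0
G(12) = mex{2,1} = 0
G(13) = mex{2,1} = 0
G(14) = mex{0,2} = 1
G(15) = mex{0,2} = 1
G(16) = mex{0,0} = 1
G(17) = mex{0,0} = 1
G(18) = mex{1,0} = 2
G(19) = mex{1,0} = 2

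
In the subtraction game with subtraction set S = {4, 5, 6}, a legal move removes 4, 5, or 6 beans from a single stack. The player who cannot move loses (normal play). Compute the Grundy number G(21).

0

G(0) = 0
G(1) = mex{} = 0
G(2) = mex{} = 0
G(3) = mex{} = 0
G(4) = mex{0} = 1
G(5) = mex{0,0} = 1
G(6) = mex{0,0,0} = 1
G(7) = mex{0,0,0} = 1
G(8) = mex{1,0,0} = 2
G(9) = mex{1,1,0} = 2
G(10) = mex{1,1,1} = 0
G(11) = mex{1,1,1} = 0
G(12) = mex{2,1,1} = 0
G(13) = mex{2,2,1} = 0
G(14) = mex{0,2,2} = 1
G(15) = mex{0,0,2} = 1
G(16) = mex{0,0,0} = 1
G(17) = mex{0,0,0} = 1
G(18) = mex{1,0,0} = 2
G(19) = mex{1,1,0} = 2
G(20) = mex{1,1,1} = 0
G(21) = mex{1,1,1} = 0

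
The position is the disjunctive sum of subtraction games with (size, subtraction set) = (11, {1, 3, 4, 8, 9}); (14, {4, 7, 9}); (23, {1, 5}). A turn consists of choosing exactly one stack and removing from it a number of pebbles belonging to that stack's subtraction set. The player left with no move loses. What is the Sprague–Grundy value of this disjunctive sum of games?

3

Stack A, S = {1, 3, 4, 8, 9}:
n :  0  1  2  3  4  5  6  7  8  9 10 11
G :  0  1  0  1  2  3  2  0  1  4  3  2
G_A(11) = 2.
Stack B, S = {4, 7, 9}:
G(0) = 0
G(1) = mex{} = 0
G(2) = mex{} = 0
G(3) = mex{} = 0
G(4) = mex{0} = 1
G(5) = mex{0} = 1
G(6) = mex{0} = 1
G(7) = mex{0,0} = 1
G(8) = mex{1,0} = 2
G(9) = mex{1,0,0} = 2
G(10) = mex{1,0,0} = 2
G(11) = mex{1,1,0} = 2
G(12) = mex{2,1,0} = 3
G(13) = mex{2,1,1} = 0
G(14) = mex{2,1,1} = 0
G_B(14) = 0.
Stack C, S = {1, 5}:
n :  0  1  2  3  4  5  6  7  8  9 10 11 12 13 14 15 16 17 18 19 20 21 22 23
G :  0  1  0  1  0  1  0  1  0  1  0  1  0  1  0  1  0  1  0  1  0  1  0  1
G_C(23) = 1.
Combined Grundy value = 2 ⊕ 0 ⊕ 1 = 3.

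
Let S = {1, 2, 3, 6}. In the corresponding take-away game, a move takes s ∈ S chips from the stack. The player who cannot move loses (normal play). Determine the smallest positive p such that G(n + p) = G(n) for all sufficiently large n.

G(0) = 0
G(1) = mex{0} = 1
G(2) = mex{1,0} = 2
G(3) = mex{2,1,0} = 3
G(4) = mex{3,2,1} = 0
G(5) = mex{0,3,2} = 1
G(6) = mex{1,0,3,0} = 2
G(7) = mex{2,1,0,1} = 3
G(8) = mex{3,2,1,2} = 0
G(9) = mex{0,3,2,3} = 1
G(10) = mex{1,0,3,0} = 2
G(11) = mex{2,1,0,1} = 3
G(12) = mex{3,2,1,2} = 0
G(13) = mex{0,3,2,3} = 1
G(14) = mex{1,0,3,0} = 2
G(n+4) = G(n) holds for n = 0,…,5 (a full window of length max(S) = 6), so the sequence is purely periodic with period 4.

4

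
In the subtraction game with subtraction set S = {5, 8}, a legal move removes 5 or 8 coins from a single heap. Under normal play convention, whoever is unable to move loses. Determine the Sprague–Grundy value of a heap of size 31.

1

G(0) = 0
G(1) = mex{} = 0
G(2) = mex{} = 0
G(3) = mex{} = 0
G(4) = mex{} = 0
G(5) = mex{0} = 1
G(6) = mex{0} = 1
G(7) = mex{0} = 1
G(8) = mex{0,0} = 1
G(9) = mex{0,0} = 1
G(10) = mex{1,0} = 2
G(11) = mex{1,0} = 2
G(12) = mex{1,0} = 2
G(13) = mex{1,1} = 0
G(14) = mex{1,1} = 0
G(15) = mex{2,1} = 0
G(16) = mex{2,1} = 0
G(17) = mex{2,1} = 0
G(18) = mex{0,2} = 1
G(19) = mex{0,2} = 1
G(20) = mex{0,2} = 1
G(21) = mex{0,0} = 1
G(22) = mex{0,0} = 1
G(23) = mex{1,0} = 2
G(24) = mex{1,0} = 2
G(25) = mex{1,0} = 2
G(26) = mex{1,1} = 0
G(27) = mex{1,1} = 0
G(28) = mex{2,1} = 0
G(29) = mex{2,1} = 0
G(30) = mex{2,1} = 0
G(31) = mex{0,2} = 1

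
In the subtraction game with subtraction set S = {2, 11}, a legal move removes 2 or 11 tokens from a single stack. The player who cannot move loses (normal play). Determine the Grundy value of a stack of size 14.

n :  0  1  2  3  4  5  6  7  8  9 10 11 12 13 14
G :  0  0  1  1  0  0  1  1  0  0  1  1  2  0  0

0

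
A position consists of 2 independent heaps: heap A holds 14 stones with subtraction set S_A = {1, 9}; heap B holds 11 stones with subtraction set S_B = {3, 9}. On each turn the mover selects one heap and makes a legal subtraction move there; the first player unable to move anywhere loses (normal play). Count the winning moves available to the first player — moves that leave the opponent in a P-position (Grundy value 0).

4

Heap A, S = {1, 9}:
G(0) = 0
G(1) = mex{0} = 1
G(2) = mex{1} = 0
G(3) = mex{0} = 1
G(4) = mex{1} = 0
G(5) = mex{0} = 1
G(6) = mex{1} = 0
G(7) = mex{0} = 1
G(8) = mex{1} = 0
G(9) = mex{0,0} = 1
G(10) = mex{1,1} = 0
G(11) = mex{0,0} = 1
G(12) = mex{1,1} = 0
G(13) = mex{0,0} = 1
G(14) = mex{1,1} = 0
G_A(14) = 0.
Heap B, S = {3, 9}:
n :  0  1  2  3  4  5  6  7  8  9 10 11
G :  0  0  0  1  1  1  0  0  0  1  1  1
G_B(11) = 1.
Combined Grundy value = 0 ⊕ 1 = 1.
A winning move leaves total XOR = 0, i.e. changes one component's Grundy value g to g ⊕ X where X is the current total.
Heap A: need g' = 0⊕1 = 1. Options: 14−1→G=1, 14−9→G=1. Hits: 2.
Heap B: need g' = 1⊕1 = 0. Options: 11−3→G=0, 11−9→G=0. Hits: 2.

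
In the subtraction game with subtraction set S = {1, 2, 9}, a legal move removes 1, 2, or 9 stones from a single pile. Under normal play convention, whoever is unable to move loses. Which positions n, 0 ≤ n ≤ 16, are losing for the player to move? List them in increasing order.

0, 3, 6, 10, 13, 16

G(0) = 0
G(1) = mex{0} = 1
G(2) = mex{1,0} = 2
G(3) = mex{2,1} = 0
G(4) = mex{0,2} = 1
G(5) = mex{1,0} = 2
G(6) = mex{2,1} = 0
G(7) = mex{0,2} = 1
G(8) = mex{1,0} = 2
G(9) = mex{2,1,0} = 3
G(10) = mex{3,2,1} = 0
G(11) = mex{0,3,2} = 1
G(12) = mex{1,0,0} = 2
G(13) = mex{2,1,1} = 0
G(14) = mex{0,2,2} = 1
G(15) = mex{1,0,0} = 2
G(16) = mex{2,1,1} = 0
P-positions are exactly the n with G(n) = 0.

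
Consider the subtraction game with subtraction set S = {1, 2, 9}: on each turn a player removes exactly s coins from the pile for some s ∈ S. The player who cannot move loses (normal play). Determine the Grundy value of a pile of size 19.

n :  0  1  2  3  4  5  6  7  8  9 10 11 12 13 14 15 16 17 18 19
G :  0  1  2  0  1  2  0  1  2  3  0  1  2  0  1  2  0  1  2  3

3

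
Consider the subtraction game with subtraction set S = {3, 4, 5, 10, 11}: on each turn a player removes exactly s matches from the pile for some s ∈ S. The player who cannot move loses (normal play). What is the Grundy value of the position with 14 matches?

G(0) = 0
G(1) = mex{} = 0
G(2) = mex{} = 0
G(3) = mex{0} = 1
G(4) = mex{0,0} = 1
G(5) = mex{0,0,0} = 1
G(6) = mex{1,0,0} = 2
G(7) = mex{1,1,0} = 2
G(8) = mex{1,1,1} = 0
G(9) = mex{2,1,1} = 0
G(10) = mex{2,2,1,0} = 3
G(11) = mex{0,2,2,0,0} = 1
G(12) = mex{0,0,2,0,0} = 1
G(13) = mex{3,0,0,1,0} = 2
G(14) = mex{1,3,0,1,1} = 2

2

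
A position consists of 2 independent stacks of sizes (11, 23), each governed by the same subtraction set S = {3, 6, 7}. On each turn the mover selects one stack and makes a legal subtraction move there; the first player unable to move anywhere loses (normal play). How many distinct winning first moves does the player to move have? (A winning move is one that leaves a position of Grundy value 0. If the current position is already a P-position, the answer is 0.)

3

All stacks use S = {3, 6, 7}:
G(0) = 0
G(1) = mex{} = 0
G(2) = mex{} = 0
G(3) = mex{0} = 1
G(4) = mex{0} = 1
G(5) = mex{0} = 1
G(6) = mex{1,0} = 2
G(7) = mex{1,0,0} = 2
G(8) = mex{1,0,0} = 2
G(9) = mex{2,1,0} = 3
G(10) = mex{2,1,1} = 0
G(11) = mex{2,1,1} = 0
G(12) = mex{3,2,1} = 0
G(13) = mex{0,2,2} = 1
G(14) = mex{0,2,2} = 1
G(15) = mex{0,3,2} = 1
G(16) = mex{1,0,3} = 2
G(17) = mex{1,0,0} = 2
G(18) = mex{1,0,0} = 2
G(19) = mex{2,1,0} = 3
G(20) = mex{2,1,1} = 0
G(21) = mex{2,1,1} = 0
G(22) = mex{3,2,1} = 0
G(23) = mex{0,2,2} = 1
Stack A: G(11) = 0.
Stack B: G(23) = 1.
Combined Grundy value = 0 ⊕ 1 = 1.
A winning move leaves total XOR = 0, i.e. changes one component's Grundy value g to g ⊕ X where X is the current total.
Stack A: need g' = 0⊕1 = 1. Options: 11−3→G=2, 11−6→G=1, 11−7→G=1. Hits: 2.
Stack B: need g' = 1⊕1 = 0. Options: 23−3→G=0, 23−6→G=2, 23−7→G=2. Hits: 1.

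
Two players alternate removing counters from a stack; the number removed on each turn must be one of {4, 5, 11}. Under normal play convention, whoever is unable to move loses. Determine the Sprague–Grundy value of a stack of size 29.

n :  0  1  2  3  4  5  6  7  8  9 10 11 12 13 14 15 16 17 18 19 20 21 22 23 24 25 26 27 28 29
G :  0  0  0  0  1  1  1  1  2  0  0  2  3  1  1  3  0  0  0  0  1  1  1  1  2  0  0  2  3  1

1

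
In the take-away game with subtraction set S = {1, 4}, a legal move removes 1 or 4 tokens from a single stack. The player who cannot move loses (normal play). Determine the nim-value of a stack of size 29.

2

n :  0  1  2  3  4  5  6  7  8  9 10 11 12 13 14 15 16 17 18 19 20 21 22 23 24 25 26 27 28 29
G :  0  1  0  1  2  0  1  0  1  2  0  1  0  1  2  0  1  0  1  2  0  1  0  1  2  0  1  0  1  2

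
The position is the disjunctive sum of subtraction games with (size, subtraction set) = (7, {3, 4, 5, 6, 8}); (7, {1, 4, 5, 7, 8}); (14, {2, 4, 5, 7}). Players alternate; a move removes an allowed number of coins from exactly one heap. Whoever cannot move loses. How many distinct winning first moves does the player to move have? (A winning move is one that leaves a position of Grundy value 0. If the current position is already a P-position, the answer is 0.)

Heap A, S = {3, 4, 5, 6, 8}:
n : 0 1 2 3 4 5 6 7
G : 0 0 0 1 1 1 2 2
G_A(7) = 2.
Heap B, S = {1, 4, 5, 7, 8}:
G(0) = 0
G(1) = mex{0} = 1
G(2) = mex{1} = 0
G(3) = mex{0} = 1
G(4) = mex{1,0} = 2
G(5) = mex{2,1,0} = 3
G(6) = mex{3,0,1} = 2
G(7) = mex{2,1,0,0} = 3
G_B(7) = 3.
Heap C, S = {2, 4, 5, 7}:
G(0) = 0
G(1) = mex{} = 0
G(2) = mex{0} = 1
G(3) = mex{0} = 1
G(4) = mex{1,0} = 2
G(5) = mex{1,0,0} = 2
G(6) = mex{2,1,0} = 3
G(7) = mex{2,1,1,0} = 3
G(8) = mex{3,2,1,0} = 4
G(9) = mex{3,2,2,1} = 0
G(10) = mex{4,3,2,1} = 0
G(11) = mex{0,3,3,2} = 1
G(12) = mex{0,4,3,2} = 1
G(13) = mex{1,0,4,3} = 2
G(14) = mex{1,0,0,3} = 2
G_C(14) = 2.
Combined Grundy value = 2 ⊕ 3 ⊕ 2 = 3.
A winning move leaves total XOR = 0, i.e. changes one component's Grundy value g to g ⊕ X where X is the current total.
Heap A: need g' = 2⊕3 = 1. Options: 7−3→G=1, 7−4→G=1, 7−5→G=0, 7−6→G=0. Hits: 2.
Heap B: need g' = 3⊕3 = 0. Options: 7−1→G=2, 7−4→G=1, 7−5→G=0, 7−7→G=0. Hits: 2.
Heap C: need g' = 2⊕3 = 1. Options: 14−2→G=1, 14−4→G=0, 14−5→G=0, 14−7→G=3. Hits: 1.

5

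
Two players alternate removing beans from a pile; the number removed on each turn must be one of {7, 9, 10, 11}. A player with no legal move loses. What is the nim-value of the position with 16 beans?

2

G(0) = 0
G(1) = mex{} = 0
G(2) = mex{} = 0
G(3) = mex{} = 0
G(4) = mex{} = 0
G(5) = mex{} = 0
G(6) = mex{} = 0
G(7) = mex{0} = 1
G(8) = mex{0} = 1
G(9) = mex{0,0} = 1
G(10) = mex{0,0,0} = 1
G(11) = mex{0,0,0,0} = 1
G(12) = mex{0,0,0,0} = 1
G(13) = mex{0,0,0,0} = 1
G(14) = mex{1,0,0,0} = 2
G(15) = mex{1,0,0,0} = 2
G(16) = mex{1,1,0,0} = 2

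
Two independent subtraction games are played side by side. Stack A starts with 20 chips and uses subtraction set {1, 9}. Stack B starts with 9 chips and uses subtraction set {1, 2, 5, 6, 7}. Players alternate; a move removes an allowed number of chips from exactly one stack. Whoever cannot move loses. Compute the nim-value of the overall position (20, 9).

3

Stack A, S = {1, 9}:
G(0) = 0
G(1) = mex{0} = 1
G(2) = mex{1} = 0
G(3) = mex{0} = 1
G(4) = mex{1} = 0
G(5) = mex{0} = 1
G(6) = mex{1} = 0
G(7) = mex{0} = 1
G(8) = mex{1} = 0
G(9) = mex{0,0} = 1
G(10) = mex{1,1} = 0
G(11) = mex{0,0} = 1
G(12) = mex{1,1} = 0
G(13) = mex{0,0} = 1
G(14) = mex{1,1} = 0
G(15) = mex{0,0} = 1
G(16) = mex{1,1} = 0
G(17) = mex{0,0} = 1
G(18) = mex{1,1} = 0
G(19) = mex{0,0} = 1
G(20) = mex{1,1} = 0
G_A(20) = 0.
Stack B, S = {1, 2, 5, 6, 7}:
G(0) = 0
G(1) = mex{0} = 1
G(2) = mex{1,0} = 2
G(3) = mex{2,1} = 0
G(4) = mex{0,2} = 1
G(5) = mex{1,0,0} = 2
G(6) = mex{2,1,1,0} = 3
G(7) = mex{3,2,2,1,0} = 4
G(8) = mex{4,3,0,2,1} = 5
G(9) = mex{5,4,1,0,2} = 3
G_B(9) = 3.
Combined Grundy value = 0 ⊕ 3 = 3.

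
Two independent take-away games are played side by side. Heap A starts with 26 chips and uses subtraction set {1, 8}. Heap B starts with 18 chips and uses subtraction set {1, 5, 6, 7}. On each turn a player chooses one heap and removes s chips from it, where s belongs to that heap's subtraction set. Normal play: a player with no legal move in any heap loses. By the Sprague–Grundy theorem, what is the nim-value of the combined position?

Heap A, S = {1, 8}:
G(0) = 0
G(1) = mex{0} = 1
G(2) = mex{1} = 0
G(3) = mex{0} = 1
G(4) = mex{1} = 0
G(5) = mex{0} = 1
G(6) = mex{1} = 0
G(7) = mex{0} = 1
G(8) = mex{1,0} = 2
G(9) = mex{2,1} = 0
G(10) = mex{0,0} = 1
G(11) = mex{1,1} = 0
G(12) = mex{0,0} = 1
G(13) = mex{1,1} = 0
G(14) = mex{0,0} = 1
G(15) = mex{1,1} = 0
G(16) = mex{0,2} = 1
G(17) = mex{1,0} = 2
G(18) = mex{2,1} = 0
G(19) = mex{0,0} = 1
G(20) = mex{1,1} = 0
G(21) = mex{0,0} = 1
G(22) = mex{1,1} = 0
G(23) = mex{0,0} = 1
G(24) = mex{1,1} = 0
G(25) = mex{0,2} = 1
G(26) = mex{1,0} = 2
G_A(26) = 2.
Heap B, S = {1, 5, 6, 7}:
n :  0  1  2  3  4  5  6  7  8  9 10 11 12 13 14 15 16 17 18
G :  0  1  0  1  0  1  2  3  2  3  2  3  0  1  0  1  0  1  2
G_B(18) = 2.
Combined Grundy value = 2 ⊕ 2 = 0.

0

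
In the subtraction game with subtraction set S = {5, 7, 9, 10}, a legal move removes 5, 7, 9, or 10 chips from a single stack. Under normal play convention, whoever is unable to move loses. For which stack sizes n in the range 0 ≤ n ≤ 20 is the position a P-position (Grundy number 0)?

n :  0  1  2  3  4  5  6  7  8  9 10 11 12 13 14 15 16 17 18 19 20
G :  0  0  0  0  0  1  1  1  1  1  2  2  2  2  2  0  0  0  0  0  1
P-positions are exactly the n with G(n) = 0.

0, 1, 2, 3, 4, 15, 16, 17, 18, 19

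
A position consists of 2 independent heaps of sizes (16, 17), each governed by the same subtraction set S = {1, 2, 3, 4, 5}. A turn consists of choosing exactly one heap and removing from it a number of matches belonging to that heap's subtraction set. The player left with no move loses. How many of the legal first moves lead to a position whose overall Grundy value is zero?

All heaps use S = {1, 2, 3, 4, 5}:
n :  0  1  2  3  4  5  6  7  8  9 10 11 12 13 14 15 16 17
G :  0  1  2  3  4  5  0  1  2  3  4  5  0  1  2  3  4  5
Heap A: G(16) = 4.
Heap B: G(17) = 5.
Combined Grundy value = 4 ⊕ 5 = 1.
A winning move leaves total XOR = 0, i.e. changes one component's Grundy value g to g ⊕ X where X is the current total.
Heap A: need g' = 4⊕1 = 5. Options: 16−1→G=3, 16−2→G=2, 16−3→G=1, 16−4→G=0, 16−5→G=5. Hits: 1.
Heap B: need g' = 5⊕1 = 4. Options: 17−1→G=4, 17−2→G=3, 17−3→G=2, 17−4→G=1, 17−5→G=0. Hits: 1.

2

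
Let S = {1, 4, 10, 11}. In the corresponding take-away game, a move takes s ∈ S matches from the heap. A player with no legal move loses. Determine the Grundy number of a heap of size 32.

n :  0  1  2  3  4  5  6  7  8  9 10 11 12 13 14 15 16 17 18 19 20 21 22 23 24 25 26 27 28 29 30 31 32
G :  0  1  0  1  2  0  1  0  1  2  3  2  3  4  0  1  2  3  2  0  1  0  1  2  3  2  0  1  0  1  2  3  2

2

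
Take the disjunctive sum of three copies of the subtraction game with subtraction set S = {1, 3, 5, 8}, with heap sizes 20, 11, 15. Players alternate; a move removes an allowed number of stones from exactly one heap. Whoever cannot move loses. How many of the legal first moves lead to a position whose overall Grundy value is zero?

3

All heaps use S = {1, 3, 5, 8}:
G(0) = 0
G(1) = mex{0} = 1
G(2) = mex{1} = 0
G(3) = mex{0,0} = 1
G(4) = mex{1,1} = 0
G(5) = mex{0,0,0} = 1
G(6) = mex{1,1,1} = 0
G(7) = mex{0,0,0} = 1
G(8) = mex{1,1,1,0} = 2
G(9) = mex{2,0,0,1} = 3
G(10) = mex{3,1,1,0} = 2
G(11) = mex{2,2,0,1} = 3
G(12) = mex{3,3,1,0} = 2
G(13) = mex{2,2,2,1} = 0
G(14) = mex{0,3,3,0} = 1
G(15) = mex{1,2,2,1} = 0
G(16) = mex{0,0,3,2} = 1
G(17) = mex{1,1,2,3} = 0
G(18) = mex{0,0,0,2} = 1
G(19) = mex{1,1,1,3} = 0
G(20) = mex{0,0,0,2} = 1
Heap A: G(20) = 1.
Heap B: G(11) = 3.
Heap C: G(15) = 0.
Combined Grundy value = 1 ⊕ 3 ⊕ 0 = 2.
A winning move leaves total XOR = 0, i.e. changes one component's Grundy value g to g ⊕ X where X is the current total.
Heap A: need g' = 1⊕2 = 3. Options: 20−1→G=0, 20−3→G=0, 20−5→G=0, 20−8→G=2. Hits: 0.
Heap B: need g' = 3⊕2 = 1. Options: 11−1→G=2, 11−3→G=2, 11−5→G=0, 11−8→G=1. Hits: 1.
Heap C: need g' = 0⊕2 = 2. Options: 15−1→G=1, 15−3→G=2, 15−5→G=2, 15−8→G=1. Hits: 2.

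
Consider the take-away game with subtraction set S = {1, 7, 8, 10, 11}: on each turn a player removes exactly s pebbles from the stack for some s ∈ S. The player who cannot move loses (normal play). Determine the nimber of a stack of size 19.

G(0) = 0
G(1) = mex{0} = 1
G(2) = mex{1} = 0
G(3) = mex{0} = 1
G(4) = mex{1} = 0
G(5) = mex{0} = 1
G(6) = mex{1} = 0
G(7) = mex{0,0} = 1
G(8) = mex{1,1,0} = 2
G(9) = mex{2,0,1} = 3
G(10) = mex{3,1,0,0} = 2
G(11) = mex{2,0,1,1,0} = 3
G(12) = mex{3,1,0,0,1} = 2
G(13) = mex{2,0,1,1,0} = 3
G(14) = mex{3,1,0,0,1} = 2
G(15) = mex{2,2,1,1,0} = 3
G(16) = mex{3,3,2,0,1} = 4
G(17) = mex{4,2,3,1,0} = 5
G(18) = mex{5,3,2,2,1} = 0
G(19) = mex{0,2,3,3,2} = 1

1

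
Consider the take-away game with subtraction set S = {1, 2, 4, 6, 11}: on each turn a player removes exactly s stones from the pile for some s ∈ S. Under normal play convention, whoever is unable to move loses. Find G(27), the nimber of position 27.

G(0) = 0
G(1) = mex{0} = 1
G(2) = mex{1,0} = 2
G(3) = mex{2,1} = 0
G(4) = mex{0,2,0} = 1
G(5) = mex{1,0,1} = 2
G(6) = mex{2,1,2,0} = 3
G(7) = mex{3,2,0,1} = 4
G(8) = mex{4,3,1,2} = 0
G(9) = mex{0,4,2,0} = 1
G(10) = mex{1,0,3,1} = 2
G(11) = mex{2,1,4,2,0} = 3
G(12) = mex{3,2,0,3,1} = 4
G(13) = mex{4,3,1,4,2} = 0
G(14) = mex{0,4,2,0,0} = 1
G(15) = mex{1,0,3,1,1} = 2
G(16) = mex{2,1,4,2,2} = 0
G(17) = mex{0,2,0,3,3} = 1
G(18) = mex{1,0,1,4,4} = 2
G(19) = mex{2,1,2,0,0} = 3
G(20) = mex{3,2,0,1,1} = 4
G(21) = mex{4,3,1,2,2} = 0
G(22) = mex{0,4,2,0,3} = 1
G(23) = mex{1,0,3,1,4} = 2
G(24) = mex{2,1,4,2,0} = 3
G(25) = mex{3,2,0,3,1} = 4
G(26) = mex{4,3,1,4,2} = 0
G(27) = mex{0,4,2,0,0} = 1

1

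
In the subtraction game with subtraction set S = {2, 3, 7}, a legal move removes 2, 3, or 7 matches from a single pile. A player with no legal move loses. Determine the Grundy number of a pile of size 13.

1

n :  0  1  2  3  4  5  6  7  8  9 10 11 12 13
G :  0  0  1  1  2  0  0  1  1  2  0  0  1  1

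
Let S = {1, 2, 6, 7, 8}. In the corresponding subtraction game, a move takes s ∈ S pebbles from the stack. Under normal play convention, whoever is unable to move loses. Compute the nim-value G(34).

n :  0  1  2  3  4  5  6  7  8  9 10 11 12 13 14 15 16 17 18 19 20 21 22 23 24 25 26 27 28 29 30 31 32 33 34
G :  0  1  2  0  1  2  3  4  5  3  4  5  0  1  2  0  1  2  3  4  5  3  4  5  0  1  2  0  1  2  3  4  5  3  4

4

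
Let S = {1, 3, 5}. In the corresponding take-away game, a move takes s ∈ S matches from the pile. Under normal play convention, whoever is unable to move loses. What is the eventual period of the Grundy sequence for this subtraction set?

G(0) = 0
G(1) = mex{0} = 1
G(2) = mex{1} = 0
G(3) = mex{0,0} = 1
G(4) = mex{1,1} = 0
G(5) = mex{0,0,0} = 1
G(6) = mex{1,1,1} = 0
G(7) = mex{0,0,0} = 1
G(8) = mex{1,1,1} = 0
G(9) = mex{0,0,0} = 1
G(10) = mex{1,1,1} = 0
G(11) = mex{0,0,0} = 1
G(12) = mex{1,1,1} = 0
G(13) = mex{0,0,0} = 1
G(14) = mex{1,1,1} = 0
G(n+2) = G(n) holds for n = 0,…,4 (a full window of length max(S) = 5), so the sequence is purely periodic with period 2.

2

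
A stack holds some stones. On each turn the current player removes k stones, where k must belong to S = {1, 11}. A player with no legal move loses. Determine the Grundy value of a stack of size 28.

0

n :  0  1  2  3  4  5  6  7  8  9 10 11 12 13 14 15 16 17 18 19 20 21 22 23 24 25 26 27 28
G :  0  1  0  1  0  1  0  1  0  1  0  1  0  1  0  1  0  1  0  1  0  1  0  1  0  1  0  1  0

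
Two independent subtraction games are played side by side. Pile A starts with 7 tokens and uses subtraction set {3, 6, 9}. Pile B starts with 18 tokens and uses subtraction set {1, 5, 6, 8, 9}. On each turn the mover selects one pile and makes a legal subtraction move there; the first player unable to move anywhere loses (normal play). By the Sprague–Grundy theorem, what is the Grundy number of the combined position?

Pile A, S = {3, 6, 9}:
G(0) = 0
G(1) = mex{} = 0
G(2) = mex{} = 0
G(3) = mex{0} = 1
G(4) = mex{0} = 1
G(5) = mex{0} = 1
G(6) = mex{1,0} = 2
G(7) = mex{1,0} = 2
G_A(7) = 2.
Pile B, S = {1, 5, 6, 8, 9}:
n :  0  1  2  3  4  5  6  7  8  9 10 11 12 13 14 15 16 17 18
G :  0  1  0  1  0  1  2  3  2  3  2  3  4  5  0  1  0  1  0
G_B(18) = 0.
Combined Grundy value = 2 ⊕ 0 = 2.

2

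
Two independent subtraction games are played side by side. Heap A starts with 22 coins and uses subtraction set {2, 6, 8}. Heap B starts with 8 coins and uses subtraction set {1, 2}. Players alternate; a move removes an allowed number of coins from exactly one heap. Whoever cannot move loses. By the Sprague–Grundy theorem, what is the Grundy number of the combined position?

Heap A, S = {2, 6, 8}:
n :  0  1  2  3  4  5  6  7  8  9 10 11 12 13 14 15 16 17 18 19 20 21 22
G :  0  0  1  1  0  0  1  1  2  2  3  3  2  2  0  0  1  1  0  0  1  1  2
G_A(22) = 2.
Heap B, S = {1, 2}:
G(0) = 0
G(1) = mex{0} = 1
G(2) = mex{1,0} = 2
G(3) = mex{2,1} = 0
G(4) = mex{0,2} = 1
G(5) = mex{1,0} = 2
G(6) = mex{2,1} = 0
G(7) = mex{0,2} = 1
G(8) = mex{1,0} = 2
G_B(8) = 2.
Combined Grundy value = 2 ⊕ 2 = 0.

0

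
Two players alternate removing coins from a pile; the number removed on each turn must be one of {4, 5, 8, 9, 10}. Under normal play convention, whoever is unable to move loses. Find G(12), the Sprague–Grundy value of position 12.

G(0) = 0
G(1) = mex{} = 0
G(2) = mex{} = 0
G(3) = mex{} = 0
G(4) = mex{0} = 1
G(5) = mex{0,0} = 1
G(6) = mex{0,0} = 1
G(7) = mex{0,0} = 1
G(8) = mex{1,0,0} = 2
G(9) = mex{1,1,0,0} = 2
G(10) = mex{1,1,0,0,0} = 2
G(11) = mex{1,1,0,0,0} = 2
G(12) = mex{2,1,1,0,0} = 3

3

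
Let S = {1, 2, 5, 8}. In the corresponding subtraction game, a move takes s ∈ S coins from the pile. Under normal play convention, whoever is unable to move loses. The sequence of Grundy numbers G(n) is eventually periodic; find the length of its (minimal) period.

G(0) = 0
G(1) = mex{0} = 1
G(2) = mex{1,0} = 2
G(3) = mex{2,1} = 0
G(4) = mex{0,2} = 1
G(5) = mex{1,0,0} = 2
G(6) = mex{2,1,1} = 0
G(7) = mex{0,2,2} = 1
G(8) = mex{1,0,0,0} = 2
G(9) = mex{2,1,1,1} = 0
G(10) = mex{0,2,2,2} = 1
G(11) = mex{1,0,0,0} = 2
G(12) = mex{2,1,1,1} = 0
G(13) = mex{0,2,2,2} = 1
G(14) = mex{1,0,0,0} = 2
G(n+3) = G(n) holds for n = 0,…,7 (a full window of length max(S) = 8), so the sequence is purely periodic with period 3.

3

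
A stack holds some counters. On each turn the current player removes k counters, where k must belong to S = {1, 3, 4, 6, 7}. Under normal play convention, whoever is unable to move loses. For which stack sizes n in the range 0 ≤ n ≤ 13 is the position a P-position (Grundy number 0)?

G(0) = 0
G(1) = mex{0} = 1
G(2) = mex{1} = 0
G(3) = mex{0,0} = 1
G(4) = mex{1,1,0} = 2
G(5) = mex{2,0,1} = 3
G(6) = mex{3,1,0,0} = 2
G(7) = mex{2,2,1,1,0} = 3
G(8) = mex{3,3,2,0,1} = 4
G(9) = mex{4,2,3,1,0} = 5
G(10) = mex{5,3,2,2,1} = 0
G(11) = mex{0,4,3,3,2} = 1
G(12) = mex{1,5,4,2,3} = 0
G(13) = mex{0,0,5,3,2} = 1
P-positions are exactly the n with G(n) = 0.

0, 2, 10, 12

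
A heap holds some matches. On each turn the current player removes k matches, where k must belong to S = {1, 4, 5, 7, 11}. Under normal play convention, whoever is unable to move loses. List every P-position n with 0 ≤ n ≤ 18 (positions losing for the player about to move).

n :  0  1  2  3  4  5  6  7  8  9 10 11 12 13 14 15 16 17 18
G :  0  1  0  1  2  3  2  3  0  1  0  1  2  3  2  3  0  1  0
P-positions are exactly the n with G(n) = 0.

0, 2, 8, 10, 16, 18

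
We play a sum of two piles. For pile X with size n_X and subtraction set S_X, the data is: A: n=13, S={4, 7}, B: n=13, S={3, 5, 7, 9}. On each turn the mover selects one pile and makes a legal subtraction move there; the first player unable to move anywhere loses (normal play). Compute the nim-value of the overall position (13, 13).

Pile A, S = {4, 7}:
n :  0  1  2  3  4  5  6  7  8  9 10 11 12 13
G :  0  0  0  0  1  1  1  1  2  2  2  0  0  0
G_A(13) = 0.
Pile B, S = {3, 5, 7, 9}:
n :  0  1  2  3  4  5  6  7  8  9 10 11 12 13
G :  0  0  0  1  1  1  2  2  2  3  3  3  0  0
G_B(13) = 0.
Combined Grundy value = 0 ⊕ 0 = 0.

0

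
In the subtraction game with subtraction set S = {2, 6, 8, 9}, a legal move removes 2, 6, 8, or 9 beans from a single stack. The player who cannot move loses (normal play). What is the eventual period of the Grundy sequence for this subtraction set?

15

G(0) = 0
G(1) = mex{} = 0
G(2) = mex{0} = 1
G(3) = mex{0} = 1
G(4) = mex{1} = 0
G(5) = mex{1} = 0
G(6) = mex{0,0} = 1
G(7) = mex{0,0} = 1
G(8) = mex{1,1,0} = 2
G(9) = mex{1,1,0,0} = 2
G(10) = mex{2,0,1,0} = 3
G(11) = mex{2,0,1,1} = 3
G(12) = mex{3,1,0,1} = 2
G(13) = mex{3,1,0,0} = 2
G(14) = mex{2,2,1,0} = 3
G(15) = mex{2,2,1,1} = 0
G(16) = mex{3,3,2,1} = 0
G(17) = mex{0,3,2,2} = 1
G(18) = mex{0,2,3,2} = 1
G(19) = mex{1,2,3,3} = 0
G(20) = mex{1,3,2,3} = 0
G(21) = mex{0,0,2,2} = 1
G(22) = mex{0,0,3,2} = 1
G(23) = mex{1,1,0,3} = 2
G(24) = mex{1,1,0,0} = 2
G(25) = mex{2,0,1,0} = 3
G(26) = mex{2,0,1,1} = 3
G(27) = mex{3,1,0,1} = 2
G(28) = mex{3,1,0,0} = 2
G(29) = mex{2,2,1,0} = 3
G(30) = mex{2,2,1,1} = 0
G(31) = mex{3,3,2,1} = 0
G(n+15) = G(n) holds for n = 0,…,8 (a full window of length max(S) = 9), so the sequence is purely periodic with period 15.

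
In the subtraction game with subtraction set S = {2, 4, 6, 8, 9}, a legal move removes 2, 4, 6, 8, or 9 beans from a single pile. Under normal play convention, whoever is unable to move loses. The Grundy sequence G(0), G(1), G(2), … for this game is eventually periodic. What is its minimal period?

G(0) = 0
G(1) = mex{} = 0
G(2) = mex{0} = 1
G(3) = mex{0} = 1
G(4) = mex{1,0} = 2
G(5) = mex{1,0} = 2
G(6) = mex{2,1,0} = 3
G(7) = mex{2,1,0} = 3
G(8) = mex{3,2,1,0} = 4
G(9) = mex{3,2,1,0,0} = 4
G(10) = mex{4,3,2,1,0} = 5
G(11) = mex{4,3,2,1,1} = 0
G(12) = mex{5,4,3,2,1} = 0
G(13) = mex{0,4,3,2,2} = 1
G(14) = mex{0,5,4,3,2} = 1
G(15) = mex{1,0,4,3,3} = 2
G(16) = mex{1,0,5,4,3} = 2
G(17) = mex{2,1,0,4,4} = 3
G(18) = mex{2,1,0,5,4} = 3
G(19) = mex{3,2,1,0,5} = 4
G(20) = mex{3,2,1,0,0} = 4
G(21) = mex{4,3,2,1,0} = 5
G(22) = mex{4,3,2,1,1} = 0
G(23) = mex{5,4,3,2,1} = 0
G(n+11) = G(n) holds for n = 0,…,8 (a full window of length max(S) = 9), so the sequence is purely periodic with period 11.

11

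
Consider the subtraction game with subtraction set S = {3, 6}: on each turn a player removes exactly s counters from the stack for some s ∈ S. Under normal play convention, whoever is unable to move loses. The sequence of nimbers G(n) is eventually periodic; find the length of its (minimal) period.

9

n :  0  1  2  3  4  5  6  7  8  9 10 11 12 13 14 15 16 17 18 19
G :  0  0  0  1  1  1  2  2  2  0  0  0  1  1  1  2  2  2  0  0
G(n+9) = G(n) holds for n = 0,…,5 (a full window of length max(S) = 6), so the sequence is purely periodic with period 9.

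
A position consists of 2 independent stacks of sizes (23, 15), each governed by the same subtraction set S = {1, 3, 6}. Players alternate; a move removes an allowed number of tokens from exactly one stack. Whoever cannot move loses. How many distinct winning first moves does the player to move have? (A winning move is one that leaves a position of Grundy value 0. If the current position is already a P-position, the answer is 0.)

3

All stacks use S = {1, 3, 6}:
G(0) = 0
G(1) = mex{0} = 1
G(2) = mex{1} = 0
G(3) = mex{0,0} = 1
G(4) = mex{1,1} = 0
G(5) = mex{0,0} = 1
G(6) = mex{1,1,0} = 2
G(7) = mex{2,0,1} = 3
G(8) = mex{3,1,0} = 2
G(9) = mex{2,2,1} = 0
G(10) = mex{0,3,0} = 1
G(11) = mex{1,2,1} = 0
G(12) = mex{0,0,2} = 1
G(13) = mex{1,1,3} = 0
G(14) = mex{0,0,2} = 1
G(15) = mex{1,1,0} = 2
G(16) = mex{2,0,1} = 3
G(17) = mex{3,1,0} = 2
G(18) = mex{2,2,1} = 0
G(19) = mex{0,3,0} = 1
G(20) = mex{1,2,1} = 0
G(21) = mex{0,0,2} = 1
G(22) = mex{1,1,3} = 0
G(23) = mex{0,0,2} = 1
Stack A: G(23) = 1.
Stack B: G(15) = 2.
Combined Grundy value = 1 ⊕ 2 = 3.
A winning move leaves total XOR = 0, i.e. changes one component's Grundy value g to g ⊕ X where X is the current total.
Stack A: need g' = 1⊕3 = 2. Options: 23−1→G=0, 23−3→G=0, 23−6→G=2. Hits: 1.
Stack B: need g' = 2⊕3 = 1. Options: 15−1→G=1, 15−3→G=1, 15−6→G=0. Hits: 2.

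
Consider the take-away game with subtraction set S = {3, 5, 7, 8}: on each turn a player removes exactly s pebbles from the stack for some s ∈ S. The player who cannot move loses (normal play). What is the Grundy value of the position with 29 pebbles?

2

G(0) = 0
G(1) = mex{} = 0
G(2) = mex{} = 0
G(3) = mex{0} = 1
G(4) = mex{0} = 1
G(5) = mex{0,0} = 1
G(6) = mex{1,0} = 2
G(7) = mex{1,0,0} = 2
G(8) = mex{1,1,0,0} = 2
G(9) = mex{2,1,0,0} = 3
G(10) = mex{2,1,1,0} = 3
G(11) = mex{2,2,1,1} = 0
G(12) = mex{3,2,1,1} = 0
G(13) = mex{3,2,2,1} = 0
G(14) = mex{0,3,2,2} = 1
G(15) = mex{0,3,2,2} = 1
G(16) = mex{0,0,3,2} = 1
G(17) = mex{1,0,3,3} = 2
G(18) = mex{1,0,0,3} = 2
G(19) = mex{1,1,0,0} = 2
G(20) = mex{2,1,0,0} = 3
G(21) = mex{2,1,1,0} = 3
G(22) = mex{2,2,1,1} = 0
G(23) = mex{3,2,1,1} = 0
G(24) = mex{3,2,2,1} = 0
G(25) = mex{0,3,2,2} = 1
G(26) = mex{0,3,2,2} = 1
G(27) = mex{0,0,3,2} = 1
G(28) = mex{1,0,3,3} = 2
G(29) = mex{1,0,0,3} = 2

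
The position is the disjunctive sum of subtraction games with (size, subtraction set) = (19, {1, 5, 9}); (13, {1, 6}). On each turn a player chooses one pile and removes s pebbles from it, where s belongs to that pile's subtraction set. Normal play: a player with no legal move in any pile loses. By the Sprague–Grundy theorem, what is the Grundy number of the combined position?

3

Pile A, S = {1, 5, 9}:
n :  0  1  2  3  4  5  6  7  8  9 10 11 12 13 14 15 16 17 18 19
G :  0  1  0  1  0  1  0  1  0  1  0  1  0  1  0  1  0  1  0  1
G_A(19) = 1.
Pile B, S = {1, 6}:
n :  0  1  2  3  4  5  6  7  8  9 10 11 12 13
G :  0  1  0  1  0  1  2  0  1  0  1  0  1  2
G_B(13) = 2.
Combined Grundy value = 1 ⊕ 2 = 3.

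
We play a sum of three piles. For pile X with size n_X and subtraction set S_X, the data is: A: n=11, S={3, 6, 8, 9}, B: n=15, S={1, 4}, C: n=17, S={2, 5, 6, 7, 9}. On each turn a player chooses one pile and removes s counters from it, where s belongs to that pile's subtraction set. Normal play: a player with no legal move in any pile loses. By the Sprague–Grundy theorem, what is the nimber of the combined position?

2

Pile A, S = {3, 6, 8, 9}:
G(0) = 0
G(1) = mex{} = 0
G(2) = mex{} = 0
G(3) = mex{0} = 1
G(4) = mex{0} = 1
G(5) = mex{0} = 1
G(6) = mex{1,0} = 2
G(7) = mex{1,0} = 2
G(8) = mex{1,0,0} = 2
G(9) = mex{2,1,0,0} = 3
G(10) = mex{2,1,0,0} = 3
G(11) = mex{2,1,1,0} = 3
G_A(11) = 3.
Pile B, S = {1, 4}:
n :  0  1  2  3  4  5  6  7  8  9 10 11 12 13 14 15
G :  0  1  0  1  2  0  1  0  1  2  0  1  0  1  2  0
G_B(15) = 0.
Pile C, S = {2, 5, 6, 7, 9}:
G(0) = 0
G(1) = mex{} = 0
G(2) = mex{0} = 1
G(3) = mex{0} = 1
G(4) = mex{1} = 0
G(5) = mex{1,0} = 2
G(6) = mex{0,0,0} = 1
G(7) = mex{2,1,0,0} = 3
G(8) = mex{1,1,1,0} = 2
G(9) = mex{3,0,1,1,0} = 2
G(10) = mex{2,2,0,1,0} = 3
G(11) = mex{2,1,2,0,1} = 3
G(12) = mex{3,3,1,2,1} = 0
G(13) = mex{3,2,3,1,0} = 4
G(14) = mex{0,2,2,3,2} = 1
G(15) = mex{4,3,2,2,1} = 0
G(16) = mex{1,3,3,2,3} = 0
G(17) = mex{0,0,3,3,2} = 1
G_C(17) = 1.
Combined Grundy value = 3 ⊕ 0 ⊕ 1 = 2.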